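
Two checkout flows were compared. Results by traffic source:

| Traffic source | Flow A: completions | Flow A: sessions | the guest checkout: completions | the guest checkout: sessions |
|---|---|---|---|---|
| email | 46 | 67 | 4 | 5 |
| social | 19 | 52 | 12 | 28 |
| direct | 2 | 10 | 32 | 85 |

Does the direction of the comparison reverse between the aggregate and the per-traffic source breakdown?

Email: Flow A 46/67 = 68.7%, the guest checkout 4/5 = 80.0% → the guest checkout
Social: Flow A 19/52 = 36.5%, the guest checkout 12/28 = 42.9% → the guest checkout
Direct: Flow A 2/10 = 20.0%, the guest checkout 32/85 = 37.6% → the guest checkout
Overall: Flow A 67/129 = 51.9%, the guest checkout 48/118 = 40.7% → Flow A
The guest checkout wins each traffic group but Flow A wins overall — the comparison reverses. The guest checkout's sessions skew toward direct, which has a lower base rate.

Yes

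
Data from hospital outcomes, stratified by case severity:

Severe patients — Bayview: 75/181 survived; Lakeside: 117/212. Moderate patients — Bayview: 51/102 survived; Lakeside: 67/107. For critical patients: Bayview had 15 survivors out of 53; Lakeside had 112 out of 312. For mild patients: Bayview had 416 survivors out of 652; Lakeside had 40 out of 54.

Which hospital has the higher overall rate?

Severe: Bayview 75/181 = 41.4%, Lakeside 117/212 = 55.2% → Lakeside
Moderate: Bayview 51/102 = 50.0%, Lakeside 67/107 = 62.6% → Lakeside
Critical: Bayview 15/53 = 28.3%, Lakeside 112/312 = 35.9% → Lakeside
Mild: Bayview 416/652 = 63.8%, Lakeside 40/54 = 74.1% → Lakeside
Overall: Bayview 557/988 = 56.4%, Lakeside 336/685 = 49.1% → Bayview
(Lakeside wins every case group but Bayview wins overall — Lakeside's patients skew toward the low-rate critical group.)

Bayview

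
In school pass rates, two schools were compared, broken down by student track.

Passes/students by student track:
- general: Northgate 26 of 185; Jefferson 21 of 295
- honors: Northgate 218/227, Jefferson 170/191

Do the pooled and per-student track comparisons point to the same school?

General: Northgate 26/185 = 14.1%, Jefferson 21/295 = 7.1% → Northgate
Honors: Northgate 218/227 = 96.0%, Jefferson 170/191 = 89.0% → Northgate
Overall: Northgate 244/412 = 59.2%, Jefferson 191/486 = 39.3% → Northgate
Northgate wins overall and in every student group — no reversal.

Yes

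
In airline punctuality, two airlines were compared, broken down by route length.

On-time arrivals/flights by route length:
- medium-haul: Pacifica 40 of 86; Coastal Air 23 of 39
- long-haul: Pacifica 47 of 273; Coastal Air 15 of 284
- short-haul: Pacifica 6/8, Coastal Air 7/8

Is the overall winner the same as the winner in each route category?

No

Medium-haul: Pacifica 40/86 = 46.5%, Coastal Air 23/39 = 59.0% → Coastal Air
Long-haul: Pacifica 47/273 = 17.2%, Coastal Air 15/284 = 5.3% → Pacifica
Short-haul: Pacifica 6/8 = 75.0%, Coastal Air 7/8 = 87.5% → Coastal Air
Overall: Pacifica 93/367 = 25.3%, Coastal Air 45/331 = 13.6% → Pacifica
Neither sweeps: Pacifica wins 1 of 3 groups, Coastal Air wins 2. Pacifica wins overall but not every group — no Simpson reversal.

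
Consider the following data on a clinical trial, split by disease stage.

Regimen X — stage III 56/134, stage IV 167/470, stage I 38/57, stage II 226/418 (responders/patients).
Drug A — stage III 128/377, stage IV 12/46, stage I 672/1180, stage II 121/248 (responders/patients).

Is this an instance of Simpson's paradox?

Stage III: Regimen X 56/134 = 41.8%, Drug A 128/377 = 34.0% → Regimen X
Stage IV: Regimen X 167/470 = 35.5%, Drug A 12/46 = 26.1% → Regimen X
Stage I: Regimen X 38/57 = 66.7%, Drug A 672/1180 = 56.9% → Regimen X
Stage II: Regimen X 226/418 = 54.1%, Drug A 121/248 = 48.8% → Regimen X
Overall: Regimen X 487/1079 = 45.1%, Drug A 933/1851 = 50.4% → Drug A
Regimen X wins each disease group but Drug A wins overall — the comparison reverses. Regimen X's patients skew toward stage IV, which has a lower base rate.

Yes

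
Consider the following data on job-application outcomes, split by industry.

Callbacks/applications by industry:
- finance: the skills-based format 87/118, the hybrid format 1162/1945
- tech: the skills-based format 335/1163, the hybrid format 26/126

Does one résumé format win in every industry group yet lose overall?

Finance: the skills-based format 87/118 = 73.7%, the hybrid format 1162/1945 = 59.7% → the skills-based format
Tech: the skills-based format 335/1163 = 28.8%, the hybrid format 26/126 = 20.6% → the skills-based format
Overall: the skills-based format 422/1281 = 32.9%, the hybrid format 1188/2071 = 57.4% → the hybrid format
The skills-based format wins each industry group but the hybrid format wins overall — the comparison reverses. The skills-based format's applications skew toward tech, which has a lower base rate.

Yes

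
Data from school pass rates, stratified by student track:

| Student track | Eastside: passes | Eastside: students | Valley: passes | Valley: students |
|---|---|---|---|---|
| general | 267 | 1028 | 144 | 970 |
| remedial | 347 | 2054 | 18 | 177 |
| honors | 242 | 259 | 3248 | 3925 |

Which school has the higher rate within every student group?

Eastside

General: Eastside 267/1028 = 26.0%, Valley 144/970 = 14.8% → Eastside
Remedial: Eastside 347/2054 = 16.9%, Valley 18/177 = 10.2% → Eastside
Honors: Eastside 242/259 = 93.4%, Valley 3248/3925 = 82.8% → Eastside
Eastside has the higher rate in all 3 groups.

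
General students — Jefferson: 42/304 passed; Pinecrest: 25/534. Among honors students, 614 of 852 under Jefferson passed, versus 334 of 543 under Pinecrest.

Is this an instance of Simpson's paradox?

General: Jefferson 42/304 = 13.8%, Pinecrest 25/534 = 4.7% → Jefferson
Honors: Jefferson 614/852 = 72.1%, Pinecrest 334/543 = 61.5% → Jefferson
Overall: Jefferson 656/1156 = 56.7%, Pinecrest 359/1077 = 33.3% → Jefferson
Jefferson wins overall and in every student group — no reversal.

No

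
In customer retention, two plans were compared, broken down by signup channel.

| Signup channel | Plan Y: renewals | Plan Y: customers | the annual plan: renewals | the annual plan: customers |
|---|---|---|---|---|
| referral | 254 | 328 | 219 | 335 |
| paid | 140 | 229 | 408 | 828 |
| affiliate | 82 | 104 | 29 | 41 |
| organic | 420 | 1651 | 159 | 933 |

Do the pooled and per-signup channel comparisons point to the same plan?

Yes

Referral: Plan Y 254/328 = 77.4%, the annual plan 219/335 = 65.4% → Plan Y
Paid: Plan Y 140/229 = 61.1%, the annual plan 408/828 = 49.3% → Plan Y
Affiliate: Plan Y 82/104 = 78.8%, the annual plan 29/41 = 70.7% → Plan Y
Organic: Plan Y 420/1651 = 25.4%, the annual plan 159/933 = 17.0% → Plan Y
Overall: Plan Y 896/2312 = 38.8%, the annual plan 815/2137 = 38.1% → Plan Y
Plan Y wins overall and in every signup group — no reversal.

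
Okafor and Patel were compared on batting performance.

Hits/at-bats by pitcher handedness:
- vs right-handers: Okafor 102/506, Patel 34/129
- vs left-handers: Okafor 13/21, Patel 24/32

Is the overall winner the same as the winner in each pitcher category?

Yes

Vs right-handers: Okafor 102/506 = 20.2%, Patel 34/129 = 26.4% → Patel
Vs left-handers: Okafor 13/21 = 61.9%, Patel 24/32 = 75.0% → Patel
Overall: Okafor 115/527 = 21.8%, Patel 58/161 = 36.0% → Patel
Patel wins overall and in every pitcher group — no reversal.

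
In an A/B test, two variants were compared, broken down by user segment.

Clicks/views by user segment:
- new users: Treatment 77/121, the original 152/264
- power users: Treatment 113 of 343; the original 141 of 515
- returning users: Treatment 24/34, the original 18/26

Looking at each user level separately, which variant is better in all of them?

New users: Treatment 77/121 = 63.6%, the original 152/264 = 57.6% → Treatment
Power users: Treatment 113/343 = 32.9%, the original 141/515 = 27.4% → Treatment
Returning users: Treatment 24/34 = 70.6%, the original 18/26 = 69.2% → Treatment
Treatment has the higher rate in all 3 groups.

Treatment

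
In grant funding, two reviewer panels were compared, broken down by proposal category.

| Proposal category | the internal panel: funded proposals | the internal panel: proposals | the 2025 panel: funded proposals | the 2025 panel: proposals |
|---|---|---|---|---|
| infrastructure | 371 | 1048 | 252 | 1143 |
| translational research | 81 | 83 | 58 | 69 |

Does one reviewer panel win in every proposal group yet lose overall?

Infrastructure: the internal panel 371/1048 = 35.4%, the 2025 panel 252/1143 = 22.0% → the internal panel
Translational research: the internal panel 81/83 = 97.6%, the 2025 panel 58/69 = 84.1% → the internal panel
Overall: the internal panel 452/1131 = 40.0%, the 2025 panel 310/1212 = 25.6% → the internal panel
The internal panel wins overall and in every proposal group — no reversal.

No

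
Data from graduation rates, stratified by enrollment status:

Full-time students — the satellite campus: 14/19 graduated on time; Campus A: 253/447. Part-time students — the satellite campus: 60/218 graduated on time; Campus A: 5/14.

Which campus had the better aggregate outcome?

Full-time: the satellite campus 14/19 = 73.7%, Campus A 253/447 = 56.6% → the satellite campus
Part-time: the satellite campus 60/218 = 27.5%, Campus A 5/14 = 35.7% → Campus A
Overall: the satellite campus 74/237 = 31.2%, Campus A 258/461 = 56.0% → Campus A
(Neither sweeps every enrollment group, but Campus A has the higher pooled rate.)

Campus A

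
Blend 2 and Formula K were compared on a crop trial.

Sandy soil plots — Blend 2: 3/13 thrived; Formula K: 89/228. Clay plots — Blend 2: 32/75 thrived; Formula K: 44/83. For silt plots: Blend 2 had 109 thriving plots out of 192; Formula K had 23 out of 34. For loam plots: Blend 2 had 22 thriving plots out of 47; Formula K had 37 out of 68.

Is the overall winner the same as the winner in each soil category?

Sandy soil: Blend 2 3/13 = 23.1%, Formula K 89/228 = 39.0% → Formula K
Clay: Blend 2 32/75 = 42.7%, Formula K 44/83 = 53.0% → Formula K
Silt: Blend 2 109/192 = 56.8%, Formula K 23/34 = 67.6% → Formula K
Loam: Blend 2 22/47 = 46.8%, Formula K 37/68 = 54.4% → Formula K
Overall: Blend 2 166/327 = 50.8%, Formula K 193/413 = 46.7% → Blend 2
Formula K wins each soil group but Blend 2 wins overall — the comparison reverses. Formula K's plots skew toward sandy soil, which has a lower base rate.

No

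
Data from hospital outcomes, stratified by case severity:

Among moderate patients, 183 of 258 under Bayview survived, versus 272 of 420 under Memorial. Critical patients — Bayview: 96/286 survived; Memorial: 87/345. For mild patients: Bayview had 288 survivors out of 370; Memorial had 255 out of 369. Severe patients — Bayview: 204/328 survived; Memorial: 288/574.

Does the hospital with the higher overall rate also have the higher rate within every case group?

Moderate: Bayview 183/258 = 70.9%, Memorial 272/420 = 64.8% → Bayview
Critical: Bayview 96/286 = 33.6%, Memorial 87/345 = 25.2% → Bayview
Mild: Bayview 288/370 = 77.8%, Memorial 255/369 = 69.1% → Bayview
Severe: Bayview 204/328 = 62.2%, Memorial 288/574 = 50.2% → Bayview
Overall: Bayview 771/1242 = 62.1%, Memorial 902/1708 = 52.8% → Bayview
Bayview wins overall and in every case group — no reversal.

Yes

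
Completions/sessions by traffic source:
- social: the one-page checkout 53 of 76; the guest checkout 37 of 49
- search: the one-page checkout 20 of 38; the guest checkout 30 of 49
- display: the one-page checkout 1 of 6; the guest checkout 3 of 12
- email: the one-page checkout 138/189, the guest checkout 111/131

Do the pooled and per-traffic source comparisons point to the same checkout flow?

Yes

Social: the one-page checkout 53/76 = 69.7%, the guest checkout 37/49 = 75.5% → the guest checkout
Search: the one-page checkout 20/38 = 52.6%, the guest checkout 30/49 = 61.2% → the guest checkout
Display: the one-page checkout 1/6 = 16.7%, the guest checkout 3/12 = 25.0% → the guest checkout
Email: the one-page checkout 138/189 = 73.0%, the guest checkout 111/131 = 84.7% → the guest checkout
Overall: the one-page checkout 212/309 = 68.6%, the guest checkout 181/241 = 75.1% → the guest checkout
The guest checkout wins overall and in every traffic group — no reversal.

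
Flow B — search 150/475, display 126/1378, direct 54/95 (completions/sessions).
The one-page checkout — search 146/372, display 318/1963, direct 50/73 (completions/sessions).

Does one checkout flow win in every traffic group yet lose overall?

No

Search: Flow B 150/475 = 31.6%, the one-page checkout 146/372 = 39.2% → the one-page checkout
Display: Flow B 126/1378 = 9.1%, the one-page checkout 318/1963 = 16.2% → the one-page checkout
Direct: Flow B 54/95 = 56.8%, the one-page checkout 50/73 = 68.5% → the one-page checkout
Overall: Flow B 330/1948 = 16.9%, the one-page checkout 514/2408 = 21.3% → the one-page checkout
The one-page checkout wins overall and in every traffic group — no reversal.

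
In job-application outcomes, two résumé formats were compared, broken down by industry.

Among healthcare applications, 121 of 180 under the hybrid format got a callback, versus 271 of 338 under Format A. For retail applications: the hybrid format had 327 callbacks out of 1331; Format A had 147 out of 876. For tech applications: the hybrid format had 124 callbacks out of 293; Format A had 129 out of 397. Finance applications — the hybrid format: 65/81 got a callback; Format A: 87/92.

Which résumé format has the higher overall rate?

Healthcare: the hybrid format 121/180 = 67.2%, Format A 271/338 = 80.2% → Format A
Retail: the hybrid format 327/1331 = 24.6%, Format A 147/876 = 16.8% → the hybrid format
Tech: the hybrid format 124/293 = 42.3%, Format A 129/397 = 32.5% → the hybrid format
Finance: the hybrid format 65/81 = 80.2%, Format A 87/92 = 94.6% → Format A
Overall: the hybrid format 637/1885 = 33.8%, Format A 634/1703 = 37.2% → Format A
(Neither sweeps every industry group, but Format A has the higher pooled rate.)

Format A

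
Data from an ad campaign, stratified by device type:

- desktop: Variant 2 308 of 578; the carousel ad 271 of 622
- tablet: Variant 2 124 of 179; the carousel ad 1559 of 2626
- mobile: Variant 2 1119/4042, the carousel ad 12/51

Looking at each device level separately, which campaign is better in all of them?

Desktop: Variant 2 308/578 = 53.3%, the carousel ad 271/622 = 43.6% → Variant 2
Tablet: Variant 2 124/179 = 69.3%, the carousel ad 1559/2626 = 59.4% → Variant 2
Mobile: Variant 2 1119/4042 = 27.7%, the carousel ad 12/51 = 23.5% → Variant 2
Variant 2 has the higher rate in all 3 groups.

Variant 2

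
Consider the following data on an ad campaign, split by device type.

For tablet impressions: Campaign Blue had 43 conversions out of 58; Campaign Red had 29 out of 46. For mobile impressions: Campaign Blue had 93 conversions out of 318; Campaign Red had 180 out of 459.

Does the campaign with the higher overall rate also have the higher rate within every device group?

No

Tablet: Campaign Blue 43/58 = 74.1%, Campaign Red 29/46 = 63.0% → Campaign Blue
Mobile: Campaign Blue 93/318 = 29.2%, Campaign Red 180/459 = 39.2% → Campaign Red
Overall: Campaign Blue 136/376 = 36.2%, Campaign Red 209/505 = 41.4% → Campaign Red
Neither sweeps: Campaign Blue wins 1 of 2 groups, Campaign Red wins 1. Campaign Red wins overall but not every group — no Simpson reversal.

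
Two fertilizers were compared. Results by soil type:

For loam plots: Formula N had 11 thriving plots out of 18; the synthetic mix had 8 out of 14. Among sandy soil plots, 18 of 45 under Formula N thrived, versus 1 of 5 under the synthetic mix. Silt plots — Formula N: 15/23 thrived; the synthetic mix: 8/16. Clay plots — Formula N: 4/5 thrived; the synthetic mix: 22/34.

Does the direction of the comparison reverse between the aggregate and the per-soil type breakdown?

Yes

Loam: Formula N 11/18 = 61.1%, the synthetic mix 8/14 = 57.1% → Formula N
Sandy soil: Formula N 18/45 = 40.0%, the synthetic mix 1/5 = 20.0% → Formula N
Silt: Formula N 15/23 = 65.2%, the synthetic mix 8/16 = 50.0% → Formula N
Clay: Formula N 4/5 = 80.0%, the synthetic mix 22/34 = 64.7% → Formula N
Overall: Formula N 48/91 = 52.7%, the synthetic mix 39/69 = 56.5% → the synthetic mix
Formula N wins each soil group but the synthetic mix wins overall — the comparison reverses. Formula N's plots skew toward sandy soil, which has a lower base rate.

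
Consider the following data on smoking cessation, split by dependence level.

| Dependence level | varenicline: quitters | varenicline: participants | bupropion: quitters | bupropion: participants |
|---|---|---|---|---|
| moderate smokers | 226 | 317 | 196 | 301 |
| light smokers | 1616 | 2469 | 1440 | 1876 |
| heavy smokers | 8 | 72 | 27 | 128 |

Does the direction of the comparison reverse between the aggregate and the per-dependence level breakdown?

No

Moderate smokers: varenicline 226/317 = 71.3%, bupropion 196/301 = 65.1% → varenicline
Light smokers: varenicline 1616/2469 = 65.5%, bupropion 1440/1876 = 76.8% → bupropion
Heavy smokers: varenicline 8/72 = 11.1%, bupropion 27/128 = 21.1% → bupropion
Overall: varenicline 1850/2858 = 64.7%, bupropion 1663/2305 = 72.1% → bupropion
Neither sweeps: varenicline wins 1 of 3 groups, bupropion wins 2. Bupropion wins overall but not every group — no Simpson reversal.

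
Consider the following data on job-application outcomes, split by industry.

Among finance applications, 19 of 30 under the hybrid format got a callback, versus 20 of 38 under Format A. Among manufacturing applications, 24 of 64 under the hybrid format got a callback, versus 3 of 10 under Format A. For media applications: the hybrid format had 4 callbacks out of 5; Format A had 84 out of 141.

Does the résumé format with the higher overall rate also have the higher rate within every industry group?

No

Finance: the hybrid format 19/30 = 63.3%, Format A 20/38 = 52.6% → the hybrid format
Manufacturing: the hybrid format 24/64 = 37.5%, Format A 3/10 = 30.0% → the hybrid format
Media: the hybrid format 4/5 = 80.0%, Format A 84/141 = 59.6% → the hybrid format
Overall: the hybrid format 47/99 = 47.5%, Format A 107/189 = 56.6% → Format A
The hybrid format wins each industry group but Format A wins overall — the comparison reverses. The hybrid format's applications skew toward manufacturing, which has a lower base rate.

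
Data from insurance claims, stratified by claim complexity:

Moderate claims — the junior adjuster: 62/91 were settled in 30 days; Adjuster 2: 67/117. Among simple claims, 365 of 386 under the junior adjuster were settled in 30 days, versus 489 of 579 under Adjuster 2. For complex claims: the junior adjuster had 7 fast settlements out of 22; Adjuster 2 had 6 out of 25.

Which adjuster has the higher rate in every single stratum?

Moderate: the junior adjuster 62/91 = 68.1%, Adjuster 2 67/117 = 57.3% → the junior adjuster
Simple: the junior adjuster 365/386 = 94.6%, Adjuster 2 489/579 = 84.5% → the junior adjuster
Complex: the junior adjuster 7/22 = 31.8%, Adjuster 2 6/25 = 24.0% → the junior adjuster
The junior adjuster has the higher rate in all 3 groups.

the junior adjuster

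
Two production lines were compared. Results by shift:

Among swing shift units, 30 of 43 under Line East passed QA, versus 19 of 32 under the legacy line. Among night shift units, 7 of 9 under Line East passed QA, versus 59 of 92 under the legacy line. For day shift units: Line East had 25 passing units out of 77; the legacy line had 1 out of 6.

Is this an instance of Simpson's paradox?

Yes

Swing shift: Line East 30/43 = 69.8%, the legacy line 19/32 = 59.4% → Line East
Night shift: Line East 7/9 = 77.8%, the legacy line 59/92 = 64.1% → Line East
Day shift: Line East 25/77 = 32.5%, the legacy line 1/6 = 16.7% → Line East
Overall: Line East 62/129 = 48.1%, the legacy line 79/130 = 60.8% → the legacy line
Line East wins each shift group but the legacy line wins overall — the comparison reverses. Line East's units skew toward day shift, which has a lower base rate.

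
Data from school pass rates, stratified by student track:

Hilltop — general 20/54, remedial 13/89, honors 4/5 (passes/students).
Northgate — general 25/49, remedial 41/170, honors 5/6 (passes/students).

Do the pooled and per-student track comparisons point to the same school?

General: Hilltop 20/54 = 37.0%, Northgate 25/49 = 51.0% → Northgate
Remedial: Hilltop 13/89 = 14.6%, Northgate 41/170 = 24.1% → Northgate
Honors: Hilltop 4/5 = 80.0%, Northgate 5/6 = 83.3% → Northgate
Overall: Hilltop 37/148 = 25.0%, Northgate 71/225 = 31.6% → Northgate
Northgate wins overall and in every student group — no reversal.

Yes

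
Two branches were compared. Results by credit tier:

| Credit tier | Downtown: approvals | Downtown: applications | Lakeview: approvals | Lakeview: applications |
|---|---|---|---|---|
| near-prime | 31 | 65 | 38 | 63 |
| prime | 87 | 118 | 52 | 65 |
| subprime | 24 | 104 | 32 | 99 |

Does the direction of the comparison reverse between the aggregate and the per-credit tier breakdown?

No

Near-prime: Downtown 31/65 = 47.7%, Lakeview 38/63 = 60.3% → Lakeview
Prime: Downtown 87/118 = 73.7%, Lakeview 52/65 = 80.0% → Lakeview
Subprime: Downtown 24/104 = 23.1%, Lakeview 32/99 = 32.3% → Lakeview
Overall: Downtown 142/287 = 49.5%, Lakeview 122/227 = 53.7% → Lakeview
Lakeview wins overall and in every credit group — no reversal.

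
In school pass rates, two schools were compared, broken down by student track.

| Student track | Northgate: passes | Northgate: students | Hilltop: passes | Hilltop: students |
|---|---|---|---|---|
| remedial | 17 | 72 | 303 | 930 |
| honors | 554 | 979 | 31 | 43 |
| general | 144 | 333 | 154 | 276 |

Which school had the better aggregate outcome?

Remedial: Northgate 17/72 = 23.6%, Hilltop 303/930 = 32.6% → Hilltop
Honors: Northgate 554/979 = 56.6%, Hilltop 31/43 = 72.1% → Hilltop
General: Northgate 144/333 = 43.2%, Hilltop 154/276 = 55.8% → Hilltop
Overall: Northgate 715/1384 = 51.7%, Hilltop 488/1249 = 39.1% → Northgate
(Hilltop wins every student group but Northgate wins overall — Hilltop's students skew toward the low-rate remedial group.)

Northgate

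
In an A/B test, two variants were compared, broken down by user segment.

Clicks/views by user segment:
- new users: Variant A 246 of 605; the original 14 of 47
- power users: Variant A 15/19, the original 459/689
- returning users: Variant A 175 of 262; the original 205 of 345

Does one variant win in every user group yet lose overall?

Yes

New users: Variant A 246/605 = 40.7%, the original 14/47 = 29.8% → Variant A
Power users: Variant A 15/19 = 78.9%, the original 459/689 = 66.6% → Variant A
Returning users: Variant A 175/262 = 66.8%, the original 205/345 = 59.4% → Variant A
Overall: Variant A 436/886 = 49.2%, the original 678/1081 = 62.7% → the original
Variant A wins each user group but the original wins overall — the comparison reverses. Variant A's views skew toward new users, which has a lower base rate.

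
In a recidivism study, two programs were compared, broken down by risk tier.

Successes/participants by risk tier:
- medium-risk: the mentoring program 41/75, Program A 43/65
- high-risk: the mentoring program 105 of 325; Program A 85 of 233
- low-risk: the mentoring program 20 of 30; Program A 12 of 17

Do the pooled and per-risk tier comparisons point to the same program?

Medium-risk: the mentoring program 41/75 = 54.7%, Program A 43/65 = 66.2% → Program A
High-risk: the mentoring program 105/325 = 32.3%, Program A 85/233 = 36.5% → Program A
Low-risk: the mentoring program 20/30 = 66.7%, Program A 12/17 = 70.6% → Program A
Overall: the mentoring program 166/430 = 38.6%, Program A 140/315 = 44.4% → Program A
Program A wins overall and in every risk group — no reversal.

Yes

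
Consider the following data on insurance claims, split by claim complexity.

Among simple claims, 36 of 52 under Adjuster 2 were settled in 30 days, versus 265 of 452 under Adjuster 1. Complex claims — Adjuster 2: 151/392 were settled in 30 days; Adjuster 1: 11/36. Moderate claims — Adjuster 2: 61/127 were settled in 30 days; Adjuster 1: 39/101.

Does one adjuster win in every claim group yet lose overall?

Simple: Adjuster 2 36/52 = 69.2%, Adjuster 1 265/452 = 58.6% → Adjuster 2
Complex: Adjuster 2 151/392 = 38.5%, Adjuster 1 11/36 = 30.6% → Adjuster 2
Moderate: Adjuster 2 61/127 = 48.0%, Adjuster 1 39/101 = 38.6% → Adjuster 2
Overall: Adjuster 2 248/571 = 43.4%, Adjuster 1 315/589 = 53.5% → Adjuster 1
Adjuster 2 wins each claim group but Adjuster 1 wins overall — the comparison reverses. Adjuster 2's claims skew toward complex, which has a lower base rate.

Yes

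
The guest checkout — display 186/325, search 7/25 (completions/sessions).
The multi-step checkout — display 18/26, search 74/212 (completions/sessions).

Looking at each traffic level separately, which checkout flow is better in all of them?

the multi-step checkout

Display: the guest checkout 186/325 = 57.2%, the multi-step checkout 18/26 = 69.2% → the multi-step checkout
Search: the guest checkout 7/25 = 28.0%, the multi-step checkout 74/212 = 34.9% → the multi-step checkout
The multi-step checkout has the higher rate in both groups.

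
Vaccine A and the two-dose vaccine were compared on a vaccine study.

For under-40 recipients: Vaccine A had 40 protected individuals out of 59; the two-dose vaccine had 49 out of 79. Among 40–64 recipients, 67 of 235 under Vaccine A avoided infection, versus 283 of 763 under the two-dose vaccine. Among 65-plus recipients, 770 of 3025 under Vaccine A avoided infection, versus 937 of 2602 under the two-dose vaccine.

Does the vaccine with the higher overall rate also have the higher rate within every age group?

No

Under-40: Vaccine A 40/59 = 67.8%, the two-dose vaccine 49/79 = 62.0% → Vaccine A
40–64: Vaccine A 67/235 = 28.5%, the two-dose vaccine 283/763 = 37.1% → the two-dose vaccine
65-plus: Vaccine A 770/3025 = 25.5%, the two-dose vaccine 937/2602 = 36.0% → the two-dose vaccine
Overall: Vaccine A 877/3319 = 26.4%, the two-dose vaccine 1269/3444 = 36.8% → the two-dose vaccine
Neither sweeps: Vaccine A wins 1 of 3 groups, the two-dose vaccine wins 2. The two-dose vaccine wins overall but not every group — no Simpson reversal.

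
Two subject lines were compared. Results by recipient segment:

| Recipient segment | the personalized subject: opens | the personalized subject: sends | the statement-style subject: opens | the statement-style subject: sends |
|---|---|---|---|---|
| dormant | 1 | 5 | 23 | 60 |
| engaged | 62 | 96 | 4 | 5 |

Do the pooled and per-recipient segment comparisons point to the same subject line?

Dormant: the personalized subject 1/5 = 20.0%, the statement-style subject 23/60 = 38.3% → the statement-style subject
Engaged: the personalized subject 62/96 = 64.6%, the statement-style subject 4/5 = 80.0% → the statement-style subject
Overall: the personalized subject 63/101 = 62.4%, the statement-style subject 27/65 = 41.5% → the personalized subject
The statement-style subject wins each recipient group but the personalized subject wins overall — the comparison reverses. The statement-style subject's sends skew toward dormant, which has a lower base rate.

No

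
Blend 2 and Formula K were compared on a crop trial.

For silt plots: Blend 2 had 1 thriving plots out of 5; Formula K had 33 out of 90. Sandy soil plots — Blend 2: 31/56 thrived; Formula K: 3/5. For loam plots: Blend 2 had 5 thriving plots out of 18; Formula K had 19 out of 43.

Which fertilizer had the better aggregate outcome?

Blend 2

Silt: Blend 2 1/5 = 20.0%, Formula K 33/90 = 36.7% → Formula K
Sandy soil: Blend 2 31/56 = 55.4%, Formula K 3/5 = 60.0% → Formula K
Loam: Blend 2 5/18 = 27.8%, Formula K 19/43 = 44.2% → Formula K
Overall: Blend 2 37/79 = 46.8%, Formula K 55/138 = 39.9% → Blend 2
(Formula K wins every soil group but Blend 2 wins overall — Formula K's plots skew toward the low-rate silt group.)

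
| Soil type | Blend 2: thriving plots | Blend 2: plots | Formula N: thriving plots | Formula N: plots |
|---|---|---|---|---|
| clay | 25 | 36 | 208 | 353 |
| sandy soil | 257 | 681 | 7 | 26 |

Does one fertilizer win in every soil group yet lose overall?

Clay: Blend 2 25/36 = 69.4%, Formula N 208/353 = 58.9% → Blend 2
Sandy soil: Blend 2 257/681 = 37.7%, Formula N 7/26 = 26.9% → Blend 2
Overall: Blend 2 282/717 = 39.3%, Formula N 215/379 = 56.7% → Formula N
Blend 2 wins each soil group but Formula N wins overall — the comparison reverses. Blend 2's plots skew toward sandy soil, which has a lower base rate.

Yes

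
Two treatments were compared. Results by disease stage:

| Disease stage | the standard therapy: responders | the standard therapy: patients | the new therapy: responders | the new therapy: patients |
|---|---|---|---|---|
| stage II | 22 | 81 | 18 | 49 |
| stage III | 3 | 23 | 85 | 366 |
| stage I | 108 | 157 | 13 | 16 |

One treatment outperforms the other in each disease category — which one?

the new therapy

Stage II: the standard therapy 22/81 = 27.2%, the new therapy 18/49 = 36.7% → the new therapy
Stage III: the standard therapy 3/23 = 13.0%, the new therapy 85/366 = 23.2% → the new therapy
Stage I: the standard therapy 108/157 = 68.8%, the new therapy 13/16 = 81.2% → the new therapy
The new therapy has the higher rate in all 3 groups.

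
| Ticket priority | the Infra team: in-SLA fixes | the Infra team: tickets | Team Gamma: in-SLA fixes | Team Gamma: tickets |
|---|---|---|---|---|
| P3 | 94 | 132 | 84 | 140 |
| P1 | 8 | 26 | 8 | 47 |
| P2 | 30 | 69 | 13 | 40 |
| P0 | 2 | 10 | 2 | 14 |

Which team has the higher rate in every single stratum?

P3: the Infra team 94/132 = 71.2%, Team Gamma 84/140 = 60.0% → the Infra team
P1: the Infra team 8/26 = 30.8%, Team Gamma 8/47 = 17.0% → the Infra team
P2: the Infra team 30/69 = 43.5%, Team Gamma 13/40 = 32.5% → the Infra team
P0: the Infra team 2/10 = 20.0%, Team Gamma 2/14 = 14.3% → the Infra team
The Infra team has the higher rate in all 4 groups.

the Infra team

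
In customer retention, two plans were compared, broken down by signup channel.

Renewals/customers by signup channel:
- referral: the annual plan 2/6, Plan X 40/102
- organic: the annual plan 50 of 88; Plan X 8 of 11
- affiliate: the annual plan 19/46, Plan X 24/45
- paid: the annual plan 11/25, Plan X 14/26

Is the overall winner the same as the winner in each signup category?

Referral: the annual plan 2/6 = 33.3%, Plan X 40/102 = 39.2% → Plan X
Organic: the annual plan 50/88 = 56.8%, Plan X 8/11 = 72.7% → Plan X
Affiliate: the annual plan 19/46 = 41.3%, Plan X 24/45 = 53.3% → Plan X
Paid: the annual plan 11/25 = 44.0%, Plan X 14/26 = 53.8% → Plan X
Overall: the annual plan 82/165 = 49.7%, Plan X 86/184 = 46.7% → the annual plan
Plan X wins each signup group but the annual plan wins overall — the comparison reverses. Plan X's customers skew toward referral, which has a lower base rate.

No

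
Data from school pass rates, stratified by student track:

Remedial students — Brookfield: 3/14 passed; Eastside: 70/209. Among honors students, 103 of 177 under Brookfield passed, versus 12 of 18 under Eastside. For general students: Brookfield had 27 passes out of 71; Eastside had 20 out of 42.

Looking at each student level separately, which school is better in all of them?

Eastside

Remedial: Brookfield 3/14 = 21.4%, Eastside 70/209 = 33.5% → Eastside
Honors: Brookfield 103/177 = 58.2%, Eastside 12/18 = 66.7% → Eastside
General: Brookfield 27/71 = 38.0%, Eastside 20/42 = 47.6% → Eastside
Eastside has the higher rate in all 3 groups.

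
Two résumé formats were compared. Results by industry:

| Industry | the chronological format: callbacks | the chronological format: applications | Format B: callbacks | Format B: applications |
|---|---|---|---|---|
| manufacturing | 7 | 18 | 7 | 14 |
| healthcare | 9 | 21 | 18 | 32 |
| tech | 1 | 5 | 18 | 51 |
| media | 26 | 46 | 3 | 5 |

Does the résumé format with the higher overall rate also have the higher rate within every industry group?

Manufacturing: the chronological format 7/18 = 38.9%, Format B 7/14 = 50.0% → Format B
Healthcare: the chronological format 9/21 = 42.9%, Format B 18/32 = 56.2% → Format B
Tech: the chronological format 1/5 = 20.0%, Format B 18/51 = 35.3% → Format B
Media: the chronological format 26/46 = 56.5%, Format B 3/5 = 60.0% → Format B
Overall: the chronological format 43/90 = 47.8%, Format B 46/102 = 45.1% → the chronological format
Format B wins each industry group but the chronological format wins overall — the comparison reverses. Format B's applications skew toward tech, which has a lower base rate.

No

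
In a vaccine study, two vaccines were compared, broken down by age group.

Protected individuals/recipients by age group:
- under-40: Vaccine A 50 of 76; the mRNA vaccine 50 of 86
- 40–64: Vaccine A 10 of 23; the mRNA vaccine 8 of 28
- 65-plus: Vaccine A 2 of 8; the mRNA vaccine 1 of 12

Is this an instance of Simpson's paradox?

Under-40: Vaccine A 50/76 = 65.8%, the mRNA vaccine 50/86 = 58.1% → Vaccine A
40–64: Vaccine A 10/23 = 43.5%, the mRNA vaccine 8/28 = 28.6% → Vaccine A
65-plus: Vaccine A 2/8 = 25.0%, the mRNA vaccine 1/12 = 8.3% → Vaccine A
Overall: Vaccine A 62/107 = 57.9%, the mRNA vaccine 59/126 = 46.8% → Vaccine A
Vaccine A wins overall and in every age group — no reversal.

No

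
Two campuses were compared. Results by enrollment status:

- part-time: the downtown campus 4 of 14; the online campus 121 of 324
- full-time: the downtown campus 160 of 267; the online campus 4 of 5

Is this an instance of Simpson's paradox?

Yes

Part-time: the downtown campus 4/14 = 28.6%, the online campus 121/324 = 37.3% → the online campus
Full-time: the downtown campus 160/267 = 59.9%, the online campus 4/5 = 80.0% → the online campus
Overall: the downtown campus 164/281 = 58.4%, the online campus 125/329 = 38.0% → the downtown campus
The online campus wins each enrollment group but the downtown campus wins overall — the comparison reverses. The online campus's students skew toward part-time, which has a lower base rate.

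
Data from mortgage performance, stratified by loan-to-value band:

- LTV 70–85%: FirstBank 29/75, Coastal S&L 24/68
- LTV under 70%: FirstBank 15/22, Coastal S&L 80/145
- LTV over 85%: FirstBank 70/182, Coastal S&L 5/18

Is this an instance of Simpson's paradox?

LTV 70–85%: FirstBank 29/75 = 38.7%, Coastal S&L 24/68 = 35.3% → FirstBank
LTV under 70%: FirstBank 15/22 = 68.2%, Coastal S&L 80/145 = 55.2% → FirstBank
LTV over 85%: FirstBank 70/182 = 38.5%, Coastal S&L 5/18 = 27.8% → FirstBank
Overall: FirstBank 114/279 = 40.9%, Coastal S&L 109/231 = 47.2% → Coastal S&L
FirstBank wins each loan-to-value group but Coastal S&L wins overall — the comparison reverses. FirstBank's loans skew toward LTV over 85%, which has a lower base rate.

Yes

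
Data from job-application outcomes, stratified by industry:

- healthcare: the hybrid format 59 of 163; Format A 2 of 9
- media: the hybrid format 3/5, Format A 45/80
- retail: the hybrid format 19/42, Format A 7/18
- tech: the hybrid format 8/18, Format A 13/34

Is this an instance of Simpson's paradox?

Yes

Healthcare: the hybrid format 59/163 = 36.2%, Format A 2/9 = 22.2% → the hybrid format
Media: the hybrid format 3/5 = 60.0%, Format A 45/80 = 56.2% → the hybrid format
Retail: the hybrid format 19/42 = 45.2%, Format A 7/18 = 38.9% → the hybrid format
Tech: the hybrid format 8/18 = 44.4%, Format A 13/34 = 38.2% → the hybrid format
Overall: the hybrid format 89/228 = 39.0%, Format A 67/141 = 47.5% → Format A
The hybrid format wins each industry group but Format A wins overall — the comparison reverses. The hybrid format's applications skew toward healthcare, which has a lower base rate.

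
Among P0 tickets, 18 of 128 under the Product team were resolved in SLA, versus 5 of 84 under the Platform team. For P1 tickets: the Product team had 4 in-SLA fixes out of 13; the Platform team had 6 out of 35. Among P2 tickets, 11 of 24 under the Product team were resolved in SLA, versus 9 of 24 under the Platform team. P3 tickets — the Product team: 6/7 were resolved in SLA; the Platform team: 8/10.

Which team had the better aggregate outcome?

P0: the Product team 18/128 = 14.1%, the Platform team 5/84 = 6.0% → the Product team
P1: the Product team 4/13 = 30.8%, the Platform team 6/35 = 17.1% → the Product team
P2: the Product team 11/24 = 45.8%, the Platform team 9/24 = 37.5% → the Product team
P3: the Product team 6/7 = 85.7%, the Platform team 8/10 = 80.0% → the Product team
Overall: the Product team 39/172 = 22.7%, the Platform team 28/153 = 18.3% → the Product team

the Product team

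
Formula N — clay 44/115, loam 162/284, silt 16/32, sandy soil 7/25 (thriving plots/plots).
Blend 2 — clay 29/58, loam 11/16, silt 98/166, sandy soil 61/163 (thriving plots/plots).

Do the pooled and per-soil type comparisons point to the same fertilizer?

No

Clay: Formula N 44/115 = 38.3%, Blend 2 29/58 = 50.0% → Blend 2
Loam: Formula N 162/284 = 57.0%, Blend 2 11/16 = 68.8% → Blend 2
Silt: Formula N 16/32 = 50.0%, Blend 2 98/166 = 59.0% → Blend 2
Sandy soil: Formula N 7/25 = 28.0%, Blend 2 61/163 = 37.4% → Blend 2
Overall: Formula N 229/456 = 50.2%, Blend 2 199/403 = 49.4% → Formula N
Blend 2 wins each soil group but Formula N wins overall — the comparison reverses. Blend 2's plots skew toward sandy soil, which has a lower base rate.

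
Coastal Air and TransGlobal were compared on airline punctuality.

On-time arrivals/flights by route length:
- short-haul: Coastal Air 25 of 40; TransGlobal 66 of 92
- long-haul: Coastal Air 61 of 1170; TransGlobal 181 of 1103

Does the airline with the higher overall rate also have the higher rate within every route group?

Short-haul: Coastal Air 25/40 = 62.5%, TransGlobal 66/92 = 71.7% → TransGlobal
Long-haul: Coastal Air 61/1170 = 5.2%, TransGlobal 181/1103 = 16.4% → TransGlobal
Overall: Coastal Air 86/1210 = 7.1%, TransGlobal 247/1195 = 20.7% → TransGlobal
TransGlobal wins overall and in every route group — no reversal.

Yes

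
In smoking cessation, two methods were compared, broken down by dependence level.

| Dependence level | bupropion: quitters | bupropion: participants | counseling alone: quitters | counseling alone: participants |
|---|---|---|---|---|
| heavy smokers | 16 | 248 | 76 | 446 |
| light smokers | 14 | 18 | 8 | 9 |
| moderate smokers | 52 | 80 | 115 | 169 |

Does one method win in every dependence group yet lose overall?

No

Heavy smokers: bupropion 16/248 = 6.5%, counseling alone 76/446 = 17.0% → counseling alone
Light smokers: bupropion 14/18 = 77.8%, counseling alone 8/9 = 88.9% → counseling alone
Moderate smokers: bupropion 52/80 = 65.0%, counseling alone 115/169 = 68.0% → counseling alone
Overall: bupropion 82/346 = 23.7%, counseling alone 199/624 = 31.9% → counseling alone
Counseling alone wins overall and in every dependence group — no reversal.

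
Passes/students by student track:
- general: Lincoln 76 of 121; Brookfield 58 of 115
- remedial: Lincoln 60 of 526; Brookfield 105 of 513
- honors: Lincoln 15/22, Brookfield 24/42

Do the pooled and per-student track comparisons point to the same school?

No

General: Lincoln 76/121 = 62.8%, Brookfield 58/115 = 50.4% → Lincoln
Remedial: Lincoln 60/526 = 11.4%, Brookfield 105/513 = 20.5% → Brookfield
Honors: Lincoln 15/22 = 68.2%, Brookfield 24/42 = 57.1% → Lincoln
Overall: Lincoln 151/669 = 22.6%, Brookfield 187/670 = 27.9% → Brookfield
Neither sweeps: Lincoln wins 2 of 3 groups, Brookfield wins 1. Brookfield wins overall but not every group — no Simpson reversal.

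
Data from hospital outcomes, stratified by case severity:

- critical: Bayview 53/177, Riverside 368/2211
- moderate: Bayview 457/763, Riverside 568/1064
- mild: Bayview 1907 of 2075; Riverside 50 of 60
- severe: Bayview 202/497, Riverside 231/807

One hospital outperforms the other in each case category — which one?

Bayview

Critical: Bayview 53/177 = 29.9%, Riverside 368/2211 = 16.6% → Bayview
Moderate: Bayview 457/763 = 59.9%, Riverside 568/1064 = 53.4% → Bayview
Mild: Bayview 1907/2075 = 91.9%, Riverside 50/60 = 83.3% → Bayview
Severe: Bayview 202/497 = 40.6%, Riverside 231/807 = 28.6% → Bayview
Bayview has the higher rate in all 4 groups.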